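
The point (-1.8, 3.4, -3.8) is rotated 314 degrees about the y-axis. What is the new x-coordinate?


Rotation about y-axis: x' = x*cos(theta) + z*sin(theta)
= -1.8 * 0.6947 + -3.8 * -0.7193
= 1.4831


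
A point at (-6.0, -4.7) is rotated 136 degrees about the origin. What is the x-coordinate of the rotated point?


x' = x*cos(theta) - y*sin(theta)
cos(136 deg) = -0.7193, sin(136 deg) = 0.6947
x' = -6.0 * -0.7193 - -4.7 * 0.6947
= 4.316 - -3.2649
= 7.5809


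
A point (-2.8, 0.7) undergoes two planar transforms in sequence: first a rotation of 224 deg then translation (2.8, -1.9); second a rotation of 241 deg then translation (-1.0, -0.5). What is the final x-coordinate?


After transform 1:
x1 = cos(224)*-2.8 - sin(224)*0.7 + 2.8 = 5.3004
y1 = sin(224)*-2.8 + cos(224)*0.7 + -1.9 = -0.4585
After transform 2:
x2 = cos(241)*5.3004 - sin(241)*-0.4585 + -1.0
= -3.9707


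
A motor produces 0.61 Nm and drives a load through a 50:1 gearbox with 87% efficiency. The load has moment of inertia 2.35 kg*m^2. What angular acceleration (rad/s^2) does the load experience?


tau_out = tau_motor * N * eta
= 0.61 * 50 * 0.87 = 26.535 Nm
alpha = tau_out / I = 26.535 / 2.35
= 11.2915 rad/s^2


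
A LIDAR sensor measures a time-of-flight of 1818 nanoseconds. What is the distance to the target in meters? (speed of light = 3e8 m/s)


tof = 1818 ns = 1.818e-06 s
dist = c * tof / 2
= 3e8 * 1.818e-06 / 2
= 272.7 m


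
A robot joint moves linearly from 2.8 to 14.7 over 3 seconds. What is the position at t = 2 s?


s = t/T = 2/3 = 0.6667
p(t) = p0 + (pf-p0)*s
= 2.8 + (14.7 - 2.8) * 0.6667
= 10.7333


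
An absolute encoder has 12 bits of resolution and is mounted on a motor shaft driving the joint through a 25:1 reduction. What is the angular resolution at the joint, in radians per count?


counts = 2^12 = 4096
effective counts at joint = 4096 * 25 = 102400
resolution = 2*pi / 102400
= 6.1359e-05 rad/count


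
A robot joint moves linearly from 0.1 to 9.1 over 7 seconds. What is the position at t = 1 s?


s = t/T = 1/7 = 0.1429
p(t) = p0 + (pf-p0)*s
= 0.1 + (9.1 - 0.1) * 0.1429
= 1.3857


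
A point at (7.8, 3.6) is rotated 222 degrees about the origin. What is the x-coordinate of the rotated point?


x' = x*cos(theta) - y*sin(theta)
cos(222 deg) = -0.7431, sin(222 deg) = -0.6691
x' = 7.8 * -0.7431 - 3.6 * -0.6691
= -5.7965 - -2.4089
= -3.3877


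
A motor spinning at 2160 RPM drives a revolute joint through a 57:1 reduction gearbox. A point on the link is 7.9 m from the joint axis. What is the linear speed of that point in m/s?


omega_motor = 2160 * 2*pi/60 = 226.1947 rad/s
omega_joint = omega_motor / 57 = 3.9683 rad/s
v = omega_joint * r = 3.9683 * 7.9
= 31.3498 m/s


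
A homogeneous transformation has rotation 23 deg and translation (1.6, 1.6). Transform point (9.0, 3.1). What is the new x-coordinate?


x' = cos(theta)*px - sin(theta)*py + tx
= 0.9205*9.0 - 0.3907*3.1 + 1.6
= 8.6733


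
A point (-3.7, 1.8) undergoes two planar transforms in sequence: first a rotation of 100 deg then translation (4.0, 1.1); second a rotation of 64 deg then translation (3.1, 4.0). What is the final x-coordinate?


After transform 1:
x1 = cos(100)*-3.7 - sin(100)*1.8 + 4.0 = 2.8698
y1 = sin(100)*-3.7 + cos(100)*1.8 + 1.1 = -2.8564
After transform 2:
x2 = cos(64)*2.8698 - sin(64)*-2.8564 + 3.1
= 6.9253


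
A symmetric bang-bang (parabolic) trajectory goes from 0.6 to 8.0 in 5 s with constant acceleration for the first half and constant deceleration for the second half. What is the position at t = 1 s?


Symmetric rest-to-rest: each phase covers (pf-p0)/2 in time T/2. 0.5*a*(T/2)^2 = (pf-p0)/2 => a = 4*(pf-p0)/T^2
a = 4*(8.0-0.6)/5^2 = 1.184
t = 1 is in the acceleration phase (t <= T/2).
p = p0 + 0.5*a*t^2 = 0.6 + 0.5*1.184*1^2
= 1.192


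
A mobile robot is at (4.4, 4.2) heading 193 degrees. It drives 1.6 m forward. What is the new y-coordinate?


y_new = y0 + d*sin(theta)
= 4.2 + 1.6*sin(193)
= 4.2 + -0.3599
= 3.8401


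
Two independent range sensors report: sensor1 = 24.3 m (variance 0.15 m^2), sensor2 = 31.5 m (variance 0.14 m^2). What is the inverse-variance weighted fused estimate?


w1 = (1/var1) / (1/var1 + 1/var2)
   = 6.6667 / (6.6667 + 7.1429) = 0.4828
w2 = 1 - w1 = 0.5172
fused = w1*s1 + w2*s2 = 11.731 + 16.2931
= 28.0241 m


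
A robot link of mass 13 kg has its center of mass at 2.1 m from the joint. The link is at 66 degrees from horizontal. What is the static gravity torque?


tau = m*g*L*cos(angle)
= 13 * 9.81 * 2.1 * cos(66 deg)
= 13 * 9.81 * 2.1 * 0.4067
= 108.9294 Nm


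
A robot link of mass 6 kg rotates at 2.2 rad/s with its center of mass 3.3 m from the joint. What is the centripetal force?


F = m * omega^2 * r
= 6 * 2.2^2 * 3.3
= 6 * 4.84 * 3.3
= 95.832 N


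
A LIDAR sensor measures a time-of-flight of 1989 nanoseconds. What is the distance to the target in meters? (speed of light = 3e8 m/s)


tof = 1989 ns = 1.989e-06 s
dist = c * tof / 2
= 3e8 * 1.989e-06 / 2
= 298.35 m


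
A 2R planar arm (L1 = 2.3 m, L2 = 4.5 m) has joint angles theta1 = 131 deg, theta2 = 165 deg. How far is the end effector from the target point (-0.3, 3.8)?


End effector via forward kinematics:
x = L1*cos(t1) + L2*cos(t1+t2) = 0.4637
y = L1*sin(t1) + L2*sin(t1+t2) = -2.3087
Distance to target:
d = sqrt((-0.3 - 0.4637)^2 + (3.8 - -2.3087)^2)
= sqrt(0.5833 + 37.3167)
= 6.1563 m


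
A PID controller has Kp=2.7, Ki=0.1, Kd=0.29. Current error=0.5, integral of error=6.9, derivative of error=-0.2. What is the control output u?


u = Kp*e + Ki*int(e) + Kd*de/dt
= 2.7*0.5 + 0.1*6.9 + 0.29*(-0.2)
= 1.35 + 0.69 + -0.058
= 1.982


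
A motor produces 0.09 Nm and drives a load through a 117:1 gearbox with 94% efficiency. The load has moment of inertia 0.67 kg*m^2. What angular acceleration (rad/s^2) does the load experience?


tau_out = tau_motor * N * eta
= 0.09 * 117 * 0.94 = 9.8982 Nm
alpha = tau_out / I = 9.8982 / 0.67
= 14.7734 rad/s^2


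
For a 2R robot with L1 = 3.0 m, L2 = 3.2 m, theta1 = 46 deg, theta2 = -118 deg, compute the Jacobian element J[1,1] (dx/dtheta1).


J[1,1] = -L1*sin(t1) - L2*sin(t1+t2)
= -3.0*sin(46) - 3.2*sin(-72)
= 0.8854


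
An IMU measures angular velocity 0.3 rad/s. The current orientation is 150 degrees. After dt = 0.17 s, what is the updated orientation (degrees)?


delta_theta = w * dt = 0.3 * 0.17 = 0.051 rad
= 2.9221 deg
theta_new = 150 + 2.9221 = 152.9221 deg


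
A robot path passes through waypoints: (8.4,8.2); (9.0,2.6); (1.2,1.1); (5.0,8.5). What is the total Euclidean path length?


Segment lengths:
  seg1 = sqrt((0.6)^2 + (-5.6)^2) = 5.6321
  seg2 = sqrt((-7.8)^2 + (-1.5)^2) = 7.9429
  seg3 = sqrt((3.8)^2 + (7.4)^2) = 8.3187
Total = 21.8936


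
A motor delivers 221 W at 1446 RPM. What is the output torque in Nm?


omega = 1446 * 2*pi/60 = 151.4248 rad/s
tau = P / omega = 221 / 151.4248
= 1.4595 Nm


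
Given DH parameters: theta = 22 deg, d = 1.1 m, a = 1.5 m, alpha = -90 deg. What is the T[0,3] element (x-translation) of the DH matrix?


T[0,3] = a * cos(theta)
= 1.5 * cos(22 deg)
= 1.5 * 0.9272
= 1.3908


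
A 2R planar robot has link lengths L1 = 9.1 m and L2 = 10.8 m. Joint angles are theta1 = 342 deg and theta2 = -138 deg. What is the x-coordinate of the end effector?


Convert angles to radians: theta1 = 5.969, theta2 = -2.4086
x = L1*cos(theta1) + L2*cos(theta1+theta2)
x = 8.6546 + -9.8663
x = -1.2117


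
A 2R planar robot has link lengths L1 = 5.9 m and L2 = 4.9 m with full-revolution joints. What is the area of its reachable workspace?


r_max = L1 + L2 = 10.8 m
r_min = |L1 - L2| = 1.0 m
Area = pi*(r_max^2 - r_min^2)
= pi*(116.64 - 1.0)
= pi * 115.64
= 363.2938 m^2


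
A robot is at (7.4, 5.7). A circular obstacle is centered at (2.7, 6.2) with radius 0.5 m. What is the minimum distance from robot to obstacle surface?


center_dist = sqrt((7.4-2.7)^2 + (5.7-6.2)^2)
= sqrt(22.09 + 0.25)
= 4.7265
min_dist = center_dist - radius = 4.7265 - 0.5 = 4.2265 m


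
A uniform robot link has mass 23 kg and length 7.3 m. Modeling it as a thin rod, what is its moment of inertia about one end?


I = (1/3) * m * L^2
= (1/3) * 23 * 7.3^2
= 0.333333 * 23 * 53.29
= 408.5567 kg*m^2


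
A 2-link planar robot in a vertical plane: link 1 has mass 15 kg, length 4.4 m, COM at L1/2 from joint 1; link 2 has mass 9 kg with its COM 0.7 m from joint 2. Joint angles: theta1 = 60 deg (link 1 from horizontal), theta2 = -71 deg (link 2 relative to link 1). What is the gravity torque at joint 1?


Horizontal distance from joint 1 to link-1 COM:
  x_c1 = (L1/2)*cos(t1) = 2.2 * 0.5 = 1.1 m
Horizontal distance from joint 1 to link-2 COM:
  x_c2 = L1*cos(t1) + Lc2*cos(t1+t2)
       = 4.4*0.5 + 0.7*0.9816 = 2.8871 m
tau1 = m1*g*x_c1 + m2*g*x_c2
     = 15*9.81*1.1 + 9*9.81*2.8871
     = 161.865 + 254.9055
     = 416.7705 Nm


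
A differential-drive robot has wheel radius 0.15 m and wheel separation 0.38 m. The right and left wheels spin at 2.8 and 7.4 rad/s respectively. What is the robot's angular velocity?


vR = r*wR = 0.15*2.8 = 0.42 m/s
vL = r*wL = 0.15*7.4 = 1.11 m/s
v = (vR+vL)/2 = 0.765 m/s
omega = (vR-vL)/L = -1.8158 rad/s
angular velocity = -1.8158 rad/s


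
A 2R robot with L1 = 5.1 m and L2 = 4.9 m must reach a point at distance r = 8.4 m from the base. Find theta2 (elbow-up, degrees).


cos(theta2) = (r^2 - L1^2 - L2^2) / (2*L1*L2)
cos(theta2) = (70.56 - 26.01 - 24.01) / 49.98
cos(theta2) = 0.410964
theta2 = 65.7346 degrees


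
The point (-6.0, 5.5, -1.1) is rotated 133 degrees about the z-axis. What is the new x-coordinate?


Rotation about z-axis: x' = x*cos(theta) - y*sin(theta)
= -6.0 * -0.682 - 5.5 * 0.7314
= 0.0695


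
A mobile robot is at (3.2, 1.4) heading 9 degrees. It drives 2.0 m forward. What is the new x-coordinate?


x_new = x0 + d*cos(theta)
= 3.2 + 2.0*cos(9)
= 3.2 + 1.9754
= 5.1754


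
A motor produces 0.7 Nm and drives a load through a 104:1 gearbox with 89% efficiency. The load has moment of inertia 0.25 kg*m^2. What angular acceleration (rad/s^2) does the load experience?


tau_out = tau_motor * N * eta
= 0.7 * 104 * 0.89 = 64.792 Nm
alpha = tau_out / I = 64.792 / 0.25
= 259.168 rad/s^2


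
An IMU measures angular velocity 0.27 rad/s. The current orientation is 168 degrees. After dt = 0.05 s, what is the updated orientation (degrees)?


delta_theta = w * dt = 0.27 * 0.05 = 0.0135 rad
= 0.7735 deg
theta_new = 168 + 0.7735 = 168.7735 deg


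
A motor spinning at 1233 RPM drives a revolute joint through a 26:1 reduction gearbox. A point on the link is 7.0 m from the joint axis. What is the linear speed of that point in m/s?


omega_motor = 1233 * 2*pi/60 = 129.1195 rad/s
omega_joint = omega_motor / 26 = 4.9661 rad/s
v = omega_joint * r = 4.9661 * 7.0
= 34.7629 m/s


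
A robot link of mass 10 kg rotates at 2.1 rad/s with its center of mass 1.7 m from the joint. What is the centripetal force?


F = m * omega^2 * r
= 10 * 2.1^2 * 1.7
= 10 * 4.41 * 1.7
= 74.97 N


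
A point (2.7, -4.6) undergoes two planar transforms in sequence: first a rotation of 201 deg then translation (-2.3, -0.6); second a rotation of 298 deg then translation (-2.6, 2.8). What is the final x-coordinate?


After transform 1:
x1 = cos(201)*2.7 - sin(201)*-4.6 + -2.3 = -6.4692
y1 = sin(201)*2.7 + cos(201)*-4.6 + -0.6 = 2.7269
After transform 2:
x2 = cos(298)*-6.4692 - sin(298)*2.7269 + -2.6
= -3.2294


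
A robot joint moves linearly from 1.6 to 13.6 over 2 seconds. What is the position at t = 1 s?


s = t/T = 1/2 = 0.5
p(t) = p0 + (pf-p0)*s
= 1.6 + (13.6 - 1.6) * 0.5
= 7.6


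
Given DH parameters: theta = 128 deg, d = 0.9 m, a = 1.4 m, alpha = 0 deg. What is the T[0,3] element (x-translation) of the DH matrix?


T[0,3] = a * cos(theta)
= 1.4 * cos(128 deg)
= 1.4 * -0.6157
= -0.8619


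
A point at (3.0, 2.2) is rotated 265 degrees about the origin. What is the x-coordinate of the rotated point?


x' = x*cos(theta) - y*sin(theta)
cos(265 deg) = -0.0872, sin(265 deg) = -0.9962
x' = 3.0 * -0.0872 - 2.2 * -0.9962
= -0.2615 - -2.1916
= 1.9302


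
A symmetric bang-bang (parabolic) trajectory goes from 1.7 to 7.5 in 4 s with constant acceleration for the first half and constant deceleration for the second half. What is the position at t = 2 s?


Symmetric rest-to-rest: each phase covers (pf-p0)/2 in time T/2. 0.5*a*(T/2)^2 = (pf-p0)/2 => a = 4*(pf-p0)/T^2
a = 4*(7.5-1.7)/4^2 = 1.45
t = 2 is in the acceleration phase (t <= T/2).
p = p0 + 0.5*a*t^2 = 1.7 + 0.5*1.45*2^2
= 4.6


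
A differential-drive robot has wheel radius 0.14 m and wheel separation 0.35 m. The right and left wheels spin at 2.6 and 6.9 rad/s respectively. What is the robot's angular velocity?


vR = r*wR = 0.14*2.6 = 0.364 m/s
vL = r*wL = 0.14*6.9 = 0.966 m/s
v = (vR+vL)/2 = 0.665 m/s
omega = (vR-vL)/L = -1.72 rad/s
angular velocity = -1.72 rad/s


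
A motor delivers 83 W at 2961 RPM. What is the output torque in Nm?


omega = 2961 * 2*pi/60 = 310.0752 rad/s
tau = P / omega = 83 / 310.0752
= 0.2677 Nm


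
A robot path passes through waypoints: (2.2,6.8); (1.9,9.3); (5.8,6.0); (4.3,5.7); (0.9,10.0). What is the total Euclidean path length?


Segment lengths:
  seg1 = sqrt((-0.3)^2 + (2.5)^2) = 2.5179
  seg2 = sqrt((3.9)^2 + (-3.3)^2) = 5.1088
  seg3 = sqrt((-1.5)^2 + (-0.3)^2) = 1.5297
  seg4 = sqrt((-3.4)^2 + (4.3)^2) = 5.4818
Total = 14.6382


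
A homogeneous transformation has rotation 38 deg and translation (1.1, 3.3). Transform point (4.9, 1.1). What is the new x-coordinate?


x' = cos(theta)*px - sin(theta)*py + tx
= 0.788*4.9 - 0.6157*1.1 + 1.1
= 4.284


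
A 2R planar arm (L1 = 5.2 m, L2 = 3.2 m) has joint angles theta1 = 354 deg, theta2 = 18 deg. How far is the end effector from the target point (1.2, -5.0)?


End effector via forward kinematics:
x = L1*cos(t1) + L2*cos(t1+t2) = 8.3016
y = L1*sin(t1) + L2*sin(t1+t2) = 0.1218
Distance to target:
d = sqrt((1.2 - 8.3016)^2 + (-5.0 - 0.1218)^2)
= sqrt(50.4325 + 26.2325)
= 8.7559 m


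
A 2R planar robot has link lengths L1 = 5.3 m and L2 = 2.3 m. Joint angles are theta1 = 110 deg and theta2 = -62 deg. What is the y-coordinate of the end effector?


Convert angles to radians: theta1 = 1.9199, theta2 = -1.0821
y = L1*sin(theta1) + L2*sin(theta1+theta2)
y = 4.9804 + 1.7092
y = 6.6896


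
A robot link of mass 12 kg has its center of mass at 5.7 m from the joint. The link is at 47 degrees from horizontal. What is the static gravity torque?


tau = m*g*L*cos(angle)
= 12 * 9.81 * 5.7 * cos(47 deg)
= 12 * 9.81 * 5.7 * 0.682
= 457.6236 Nm


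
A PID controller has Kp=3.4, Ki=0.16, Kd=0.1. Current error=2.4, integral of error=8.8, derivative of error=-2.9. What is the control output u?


u = Kp*e + Ki*int(e) + Kd*de/dt
= 3.4*2.4 + 0.16*8.8 + 0.1*(-2.9)
= 8.16 + 1.408 + -0.29
= 9.278


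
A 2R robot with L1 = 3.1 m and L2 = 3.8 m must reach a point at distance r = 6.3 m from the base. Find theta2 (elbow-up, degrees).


cos(theta2) = (r^2 - L1^2 - L2^2) / (2*L1*L2)
cos(theta2) = (39.69 - 9.61 - 14.44) / 23.56
cos(theta2) = 0.663837
theta2 = 48.4068 degrees


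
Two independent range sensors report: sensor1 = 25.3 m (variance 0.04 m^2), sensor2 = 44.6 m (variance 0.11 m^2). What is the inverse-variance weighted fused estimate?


w1 = (1/var1) / (1/var1 + 1/var2)
   = 25.0 / (25.0 + 9.0909) = 0.7333
w2 = 1 - w1 = 0.2667
fused = w1*s1 + w2*s2 = 18.5533 + 11.8933
= 30.4467 m


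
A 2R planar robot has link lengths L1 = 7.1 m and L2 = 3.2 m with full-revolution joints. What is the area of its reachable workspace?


r_max = L1 + L2 = 10.3 m
r_min = |L1 - L2| = 3.9 m
Area = pi*(r_max^2 - r_min^2)
= pi*(106.09 - 15.21)
= pi * 90.88
= 285.5079 m^2


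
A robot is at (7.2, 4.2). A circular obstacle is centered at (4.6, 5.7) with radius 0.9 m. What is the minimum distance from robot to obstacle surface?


center_dist = sqrt((7.2-4.6)^2 + (4.2-5.7)^2)
= sqrt(6.76 + 2.25)
= 3.0017
min_dist = center_dist - radius = 3.0017 - 0.9 = 2.1017 m


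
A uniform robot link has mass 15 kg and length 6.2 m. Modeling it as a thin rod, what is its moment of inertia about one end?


I = (1/3) * m * L^2
= (1/3) * 15 * 6.2^2
= 0.333333 * 15 * 38.44
= 192.2 kg*m^2


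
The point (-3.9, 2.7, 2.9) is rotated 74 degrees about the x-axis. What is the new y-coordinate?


Rotation about x-axis: y' = y*cos(theta) - z*sin(theta)
= 2.7 * 0.2756 - 2.9 * 0.9613
= -2.0434


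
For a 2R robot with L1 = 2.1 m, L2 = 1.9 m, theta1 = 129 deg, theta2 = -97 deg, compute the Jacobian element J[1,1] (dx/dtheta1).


J[1,1] = -L1*sin(t1) - L2*sin(t1+t2)
= -2.1*sin(129) - 1.9*sin(32)
= -2.6389


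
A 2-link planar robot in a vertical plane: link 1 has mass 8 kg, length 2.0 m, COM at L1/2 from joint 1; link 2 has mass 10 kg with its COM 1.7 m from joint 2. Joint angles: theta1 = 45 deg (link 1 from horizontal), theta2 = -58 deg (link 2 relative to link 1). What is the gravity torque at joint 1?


Horizontal distance from joint 1 to link-1 COM:
  x_c1 = (L1/2)*cos(t1) = 1.0 * 0.7071 = 0.7071 m
Horizontal distance from joint 1 to link-2 COM:
  x_c2 = L1*cos(t1) + Lc2*cos(t1+t2)
       = 2.0*0.7071 + 1.7*0.9744 = 3.0706 m
tau1 = m1*g*x_c1 + m2*g*x_c2
     = 8*9.81*0.7071 + 10*9.81*3.0706
     = 55.4937 + 301.23
     = 356.7238 Nm


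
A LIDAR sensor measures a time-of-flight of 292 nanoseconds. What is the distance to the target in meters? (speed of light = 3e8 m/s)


tof = 292 ns = 2.92e-07 s
dist = c * tof / 2
= 3e8 * 2.92e-07 / 2
= 43.8 m


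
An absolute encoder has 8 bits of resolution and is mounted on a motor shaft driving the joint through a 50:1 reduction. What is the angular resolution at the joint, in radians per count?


counts = 2^8 = 256
effective counts at joint = 256 * 50 = 12800
resolution = 2*pi / 12800
= 4.9087e-04 rad/count


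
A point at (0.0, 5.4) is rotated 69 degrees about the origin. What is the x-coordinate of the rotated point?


x' = x*cos(theta) - y*sin(theta)
cos(69 deg) = 0.3584, sin(69 deg) = 0.9336
x' = 0.0 * 0.3584 - 5.4 * 0.9336
= 0.0 - 5.0413
= -5.0413


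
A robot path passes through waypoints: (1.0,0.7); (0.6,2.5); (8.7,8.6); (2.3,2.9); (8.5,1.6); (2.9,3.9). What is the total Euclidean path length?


Segment lengths:
  seg1 = sqrt((-0.4)^2 + (1.8)^2) = 1.8439
  seg2 = sqrt((8.1)^2 + (6.1)^2) = 10.14
  seg3 = sqrt((-6.4)^2 + (-5.7)^2) = 8.5703
  seg4 = sqrt((6.2)^2 + (-1.3)^2) = 6.3348
  seg5 = sqrt((-5.6)^2 + (2.3)^2) = 6.0539
Total = 32.943


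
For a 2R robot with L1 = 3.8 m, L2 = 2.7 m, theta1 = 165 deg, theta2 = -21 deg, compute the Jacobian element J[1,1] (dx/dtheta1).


J[1,1] = -L1*sin(t1) - L2*sin(t1+t2)
= -3.8*sin(165) - 2.7*sin(144)
= -2.5705


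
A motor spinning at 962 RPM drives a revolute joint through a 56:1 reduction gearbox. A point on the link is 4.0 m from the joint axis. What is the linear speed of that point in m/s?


omega_motor = 962 * 2*pi/60 = 100.7404 rad/s
omega_joint = omega_motor / 56 = 1.7989 rad/s
v = omega_joint * r = 1.7989 * 4.0
= 7.1957 m/s


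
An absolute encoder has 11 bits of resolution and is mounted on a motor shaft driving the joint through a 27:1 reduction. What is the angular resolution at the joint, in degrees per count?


counts = 2^11 = 2048
effective counts at joint = 2048 * 27 = 55296
resolution = 360 / 55296
= 0.0065 deg/count


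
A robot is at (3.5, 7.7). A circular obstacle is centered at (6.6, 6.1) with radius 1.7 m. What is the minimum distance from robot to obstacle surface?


center_dist = sqrt((3.5-6.6)^2 + (7.7-6.1)^2)
= sqrt(9.61 + 2.56)
= 3.4886
min_dist = center_dist - radius = 3.4886 - 1.7 = 1.7886 m


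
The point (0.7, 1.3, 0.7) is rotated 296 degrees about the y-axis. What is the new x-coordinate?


Rotation about y-axis: x' = x*cos(theta) + z*sin(theta)
= 0.7 * 0.4384 + 0.7 * -0.8988
= -0.3223


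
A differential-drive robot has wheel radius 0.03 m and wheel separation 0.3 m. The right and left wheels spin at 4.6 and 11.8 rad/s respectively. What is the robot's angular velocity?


vR = r*wR = 0.03*4.6 = 0.138 m/s
vL = r*wL = 0.03*11.8 = 0.354 m/s
v = (vR+vL)/2 = 0.246 m/s
omega = (vR-vL)/L = -0.72 rad/s
angular velocity = -0.72 rad/s


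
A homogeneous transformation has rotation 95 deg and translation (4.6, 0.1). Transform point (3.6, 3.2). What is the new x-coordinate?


x' = cos(theta)*px - sin(theta)*py + tx
= -0.0872*3.6 - 0.9962*3.2 + 4.6
= 1.0984


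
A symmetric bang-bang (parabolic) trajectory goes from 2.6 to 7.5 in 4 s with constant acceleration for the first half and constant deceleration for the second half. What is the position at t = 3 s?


Symmetric rest-to-rest: each phase covers (pf-p0)/2 in time T/2. 0.5*a*(T/2)^2 = (pf-p0)/2 => a = 4*(pf-p0)/T^2
a = 4*(7.5-2.6)/4^2 = 1.225
t = 3 is in the deceleration phase (t > T/2).
p = pf - 0.5*a*(T-t)^2 = 7.5 - 0.5*1.225*1^2
= 6.8875


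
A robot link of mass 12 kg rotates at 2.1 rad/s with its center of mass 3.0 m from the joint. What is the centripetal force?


F = m * omega^2 * r
= 12 * 2.1^2 * 3.0
= 12 * 4.41 * 3.0
= 158.76 N


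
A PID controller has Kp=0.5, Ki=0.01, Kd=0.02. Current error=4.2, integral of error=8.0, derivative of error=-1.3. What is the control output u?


u = Kp*e + Ki*int(e) + Kd*de/dt
= 0.5*4.2 + 0.01*8.0 + 0.02*(-1.3)
= 2.1 + 0.08 + -0.026
= 2.154


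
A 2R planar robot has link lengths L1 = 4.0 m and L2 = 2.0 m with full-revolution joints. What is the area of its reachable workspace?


r_max = L1 + L2 = 6.0 m
r_min = |L1 - L2| = 2.0 m
Area = pi*(r_max^2 - r_min^2)
= pi*(36.0 - 4.0)
= pi * 32.0
= 100.531 m^2


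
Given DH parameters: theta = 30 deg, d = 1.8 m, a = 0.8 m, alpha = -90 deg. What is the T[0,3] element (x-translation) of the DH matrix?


T[0,3] = a * cos(theta)
= 0.8 * cos(30 deg)
= 0.8 * 0.866
= 0.6928


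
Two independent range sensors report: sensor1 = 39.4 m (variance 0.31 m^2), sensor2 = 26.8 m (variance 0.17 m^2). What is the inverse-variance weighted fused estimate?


w1 = (1/var1) / (1/var1 + 1/var2)
   = 3.2258 / (3.2258 + 5.8824) = 0.3542
w2 = 1 - w1 = 0.6458
fused = w1*s1 + w2*s2 = 13.9542 + 17.3083
= 31.2625 m


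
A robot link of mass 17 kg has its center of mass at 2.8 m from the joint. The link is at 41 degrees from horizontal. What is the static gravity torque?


tau = m*g*L*cos(angle)
= 17 * 9.81 * 2.8 * cos(41 deg)
= 17 * 9.81 * 2.8 * 0.7547
= 352.4162 Nm


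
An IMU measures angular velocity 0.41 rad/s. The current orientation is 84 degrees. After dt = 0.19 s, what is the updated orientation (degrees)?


delta_theta = w * dt = 0.41 * 0.19 = 0.0779 rad
= 4.4633 deg
theta_new = 84 + 4.4633 = 88.4633 deg


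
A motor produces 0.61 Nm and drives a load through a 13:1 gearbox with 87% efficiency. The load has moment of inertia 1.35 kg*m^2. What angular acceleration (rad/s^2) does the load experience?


tau_out = tau_motor * N * eta
= 0.61 * 13 * 0.87 = 6.8991 Nm
alpha = tau_out / I = 6.8991 / 1.35
= 5.1104 rad/s^2


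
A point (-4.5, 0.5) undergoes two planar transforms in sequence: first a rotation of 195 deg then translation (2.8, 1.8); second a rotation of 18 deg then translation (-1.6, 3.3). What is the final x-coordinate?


After transform 1:
x1 = cos(195)*-4.5 - sin(195)*0.5 + 2.8 = 7.2761
y1 = sin(195)*-4.5 + cos(195)*0.5 + 1.8 = 2.4817
After transform 2:
x2 = cos(18)*7.2761 - sin(18)*2.4817 + -1.6
= 4.5531


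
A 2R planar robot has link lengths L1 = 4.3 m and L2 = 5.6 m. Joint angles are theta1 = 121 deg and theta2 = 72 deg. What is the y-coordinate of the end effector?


Convert angles to radians: theta1 = 2.1118, theta2 = 1.2566
y = L1*sin(theta1) + L2*sin(theta1+theta2)
y = 3.6858 + -1.2597
y = 2.4261


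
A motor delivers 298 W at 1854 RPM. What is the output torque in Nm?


omega = 1854 * 2*pi/60 = 194.1504 rad/s
tau = P / omega = 298 / 194.1504
= 1.5349 Nm


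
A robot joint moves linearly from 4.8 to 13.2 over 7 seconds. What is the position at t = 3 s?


s = t/T = 3/7 = 0.4286
p(t) = p0 + (pf-p0)*s
= 4.8 + (13.2 - 4.8) * 0.4286
= 8.4


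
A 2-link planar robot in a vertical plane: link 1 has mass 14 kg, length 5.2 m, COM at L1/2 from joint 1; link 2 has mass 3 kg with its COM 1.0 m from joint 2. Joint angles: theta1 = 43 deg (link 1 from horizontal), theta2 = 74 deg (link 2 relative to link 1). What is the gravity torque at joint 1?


Horizontal distance from joint 1 to link-1 COM:
  x_c1 = (L1/2)*cos(t1) = 2.6 * 0.7314 = 1.9015 m
Horizontal distance from joint 1 to link-2 COM:
  x_c2 = L1*cos(t1) + Lc2*cos(t1+t2)
       = 5.2*0.7314 + 1.0*-0.454 = 3.349 m
tau1 = m1*g*x_c1 + m2*g*x_c2
     = 14*9.81*1.9015 + 3*9.81*3.349
     = 261.1547 + 98.5625
     = 359.7172 Nm


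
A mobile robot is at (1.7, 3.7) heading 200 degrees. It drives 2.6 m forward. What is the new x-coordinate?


x_new = x0 + d*cos(theta)
= 1.7 + 2.6*cos(200)
= 1.7 + -2.4432
= -0.7432


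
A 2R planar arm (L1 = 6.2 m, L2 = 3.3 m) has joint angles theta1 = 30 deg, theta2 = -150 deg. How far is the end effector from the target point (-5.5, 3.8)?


End effector via forward kinematics:
x = L1*cos(t1) + L2*cos(t1+t2) = 3.7194
y = L1*sin(t1) + L2*sin(t1+t2) = 0.2421
Distance to target:
d = sqrt((-5.5 - 3.7194)^2 + (3.8 - 0.2421)^2)
= sqrt(84.9966 + 12.6585)
= 9.8821 m


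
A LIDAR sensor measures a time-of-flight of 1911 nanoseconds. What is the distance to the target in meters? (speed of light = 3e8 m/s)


tof = 1911 ns = 1.911e-06 s
dist = c * tof / 2
= 3e8 * 1.911e-06 / 2
= 286.65 m


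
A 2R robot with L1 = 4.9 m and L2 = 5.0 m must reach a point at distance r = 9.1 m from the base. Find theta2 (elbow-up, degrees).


cos(theta2) = (r^2 - L1^2 - L2^2) / (2*L1*L2)
cos(theta2) = (82.81 - 24.01 - 25.0) / 49.0
cos(theta2) = 0.689796
theta2 = 46.386 degrees


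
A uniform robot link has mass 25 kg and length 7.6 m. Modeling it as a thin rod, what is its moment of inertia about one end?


I = (1/3) * m * L^2
= (1/3) * 25 * 7.6^2
= 0.333333 * 25 * 57.76
= 481.3333 kg*m^2


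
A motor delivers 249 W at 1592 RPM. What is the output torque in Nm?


omega = 1592 * 2*pi/60 = 166.7139 rad/s
tau = P / omega = 249 / 166.7139
= 1.4936 Nm


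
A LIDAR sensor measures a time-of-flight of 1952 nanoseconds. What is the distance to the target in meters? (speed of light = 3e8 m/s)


tof = 1952 ns = 1.952e-06 s
dist = c * tof / 2
= 3e8 * 1.952e-06 / 2
= 292.8 m


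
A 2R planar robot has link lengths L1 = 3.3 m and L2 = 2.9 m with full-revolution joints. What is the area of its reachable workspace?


r_max = L1 + L2 = 6.2 m
r_min = |L1 - L2| = 0.4 m
Area = pi*(r_max^2 - r_min^2)
= pi*(38.44 - 0.16)
= pi * 38.28
= 120.2602 m^2


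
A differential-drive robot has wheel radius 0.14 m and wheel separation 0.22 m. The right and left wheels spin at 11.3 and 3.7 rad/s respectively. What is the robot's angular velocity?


vR = r*wR = 0.14*11.3 = 1.582 m/s
vL = r*wL = 0.14*3.7 = 0.518 m/s
v = (vR+vL)/2 = 1.05 m/s
omega = (vR-vL)/L = 4.8364 rad/s
angular velocity = 4.8364 rad/s


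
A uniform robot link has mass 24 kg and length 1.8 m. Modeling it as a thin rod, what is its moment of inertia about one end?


I = (1/3) * m * L^2
= (1/3) * 24 * 1.8^2
= 0.333333 * 24 * 3.24
= 25.92 kg*m^2


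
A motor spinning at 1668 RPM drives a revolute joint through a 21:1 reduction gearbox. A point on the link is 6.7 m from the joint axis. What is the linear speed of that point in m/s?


omega_motor = 1668 * 2*pi/60 = 174.6726 rad/s
omega_joint = omega_motor / 21 = 8.3177 rad/s
v = omega_joint * r = 8.3177 * 6.7
= 55.7289 m/s


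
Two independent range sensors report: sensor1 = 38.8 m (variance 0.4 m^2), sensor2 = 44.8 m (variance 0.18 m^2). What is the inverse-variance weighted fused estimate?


w1 = (1/var1) / (1/var1 + 1/var2)
   = 2.5 / (2.5 + 5.5556) = 0.3103
w2 = 1 - w1 = 0.6897
fused = w1*s1 + w2*s2 = 12.0414 + 30.8966
= 42.9379 m


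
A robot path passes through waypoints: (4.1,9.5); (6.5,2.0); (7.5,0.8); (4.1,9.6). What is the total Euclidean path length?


Segment lengths:
  seg1 = sqrt((2.4)^2 + (-7.5)^2) = 7.8746
  seg2 = sqrt((1.0)^2 + (-1.2)^2) = 1.562
  seg3 = sqrt((-3.4)^2 + (8.8)^2) = 9.434
Total = 18.8707


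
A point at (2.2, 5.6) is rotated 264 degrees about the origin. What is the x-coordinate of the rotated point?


x' = x*cos(theta) - y*sin(theta)
cos(264 deg) = -0.1045, sin(264 deg) = -0.9945
x' = 2.2 * -0.1045 - 5.6 * -0.9945
= -0.23 - -5.5693
= 5.3394


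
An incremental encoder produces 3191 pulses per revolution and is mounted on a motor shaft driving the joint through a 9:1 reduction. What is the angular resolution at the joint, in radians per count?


counts per rev = 3191
effective counts at joint = 3191 * 9 = 28719
resolution = 2*pi / 28719
= 2.1878e-04 rad/count


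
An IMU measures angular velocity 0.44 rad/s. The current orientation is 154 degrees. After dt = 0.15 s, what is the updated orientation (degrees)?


delta_theta = w * dt = 0.44 * 0.15 = 0.066 rad
= 3.7815 deg
theta_new = 154 + 3.7815 = 157.7815 deg


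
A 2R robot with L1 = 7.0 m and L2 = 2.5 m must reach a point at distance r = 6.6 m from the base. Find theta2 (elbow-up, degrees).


cos(theta2) = (r^2 - L1^2 - L2^2) / (2*L1*L2)
cos(theta2) = (43.56 - 49.0 - 6.25) / 35.0
cos(theta2) = -0.334
theta2 = 109.5117 degrees


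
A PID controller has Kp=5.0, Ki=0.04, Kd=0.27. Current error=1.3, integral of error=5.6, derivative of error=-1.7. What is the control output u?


u = Kp*e + Ki*int(e) + Kd*de/dt
= 5.0*1.3 + 0.04*5.6 + 0.27*(-1.7)
= 6.5 + 0.224 + -0.459
= 6.265


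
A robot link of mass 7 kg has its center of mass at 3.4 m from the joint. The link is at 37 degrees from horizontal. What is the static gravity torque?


tau = m*g*L*cos(angle)
= 7 * 9.81 * 3.4 * cos(37 deg)
= 7 * 9.81 * 3.4 * 0.7986
= 186.4638 Nm


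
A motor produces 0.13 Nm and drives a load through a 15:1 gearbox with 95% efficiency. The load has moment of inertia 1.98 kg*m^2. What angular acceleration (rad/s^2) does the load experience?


tau_out = tau_motor * N * eta
= 0.13 * 15 * 0.95 = 1.8525 Nm
alpha = tau_out / I = 1.8525 / 1.98
= 0.9356 rad/s^2


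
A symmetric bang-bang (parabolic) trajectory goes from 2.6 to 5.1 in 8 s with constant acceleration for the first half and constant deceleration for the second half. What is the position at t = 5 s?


Symmetric rest-to-rest: each phase covers (pf-p0)/2 in time T/2. 0.5*a*(T/2)^2 = (pf-p0)/2 => a = 4*(pf-p0)/T^2
a = 4*(5.1-2.6)/8^2 = 0.1562
t = 5 is in the deceleration phase (t > T/2).
p = pf - 0.5*a*(T-t)^2 = 5.1 - 0.5*0.1562*3^2
= 4.3969


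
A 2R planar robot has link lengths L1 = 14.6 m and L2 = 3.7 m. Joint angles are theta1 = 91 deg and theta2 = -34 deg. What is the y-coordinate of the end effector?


Convert angles to radians: theta1 = 1.5882, theta2 = -0.5934
y = L1*sin(theta1) + L2*sin(theta1+theta2)
y = 14.5978 + 3.1031
y = 17.7009


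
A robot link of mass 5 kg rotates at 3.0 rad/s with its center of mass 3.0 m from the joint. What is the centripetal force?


F = m * omega^2 * r
= 5 * 3.0^2 * 3.0
= 5 * 9.0 * 3.0
= 135.0 N


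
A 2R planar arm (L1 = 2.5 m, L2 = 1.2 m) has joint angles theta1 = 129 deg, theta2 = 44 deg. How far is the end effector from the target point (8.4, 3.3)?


End effector via forward kinematics:
x = L1*cos(t1) + L2*cos(t1+t2) = -2.7644
y = L1*sin(t1) + L2*sin(t1+t2) = 2.0891
Distance to target:
d = sqrt((8.4 - -2.7644)^2 + (3.3 - 2.0891)^2)
= sqrt(124.6429 + 1.4663)
= 11.2298 m


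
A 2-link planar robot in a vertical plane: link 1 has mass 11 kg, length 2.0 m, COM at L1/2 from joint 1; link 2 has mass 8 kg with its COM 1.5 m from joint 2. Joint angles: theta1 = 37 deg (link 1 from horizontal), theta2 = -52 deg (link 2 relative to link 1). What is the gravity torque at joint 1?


Horizontal distance from joint 1 to link-1 COM:
  x_c1 = (L1/2)*cos(t1) = 1.0 * 0.7986 = 0.7986 m
Horizontal distance from joint 1 to link-2 COM:
  x_c2 = L1*cos(t1) + Lc2*cos(t1+t2)
       = 2.0*0.7986 + 1.5*0.9659 = 3.0462 m
tau1 = m1*g*x_c1 + m2*g*x_c2
     = 11*9.81*0.7986 + 8*9.81*3.0462
     = 86.1808 + 239.0626
     = 325.2434 Nm


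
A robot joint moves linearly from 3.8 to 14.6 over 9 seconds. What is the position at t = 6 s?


s = t/T = 6/9 = 0.6667
p(t) = p0 + (pf-p0)*s
= 3.8 + (14.6 - 3.8) * 0.6667
= 11.0


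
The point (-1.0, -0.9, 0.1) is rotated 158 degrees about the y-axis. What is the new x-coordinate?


Rotation about y-axis: x' = x*cos(theta) + z*sin(theta)
= -1.0 * -0.9272 + 0.1 * 0.3746
= 0.9646


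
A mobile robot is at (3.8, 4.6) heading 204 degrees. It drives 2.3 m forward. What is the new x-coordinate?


x_new = x0 + d*cos(theta)
= 3.8 + 2.3*cos(204)
= 3.8 + -2.1012
= 1.6988


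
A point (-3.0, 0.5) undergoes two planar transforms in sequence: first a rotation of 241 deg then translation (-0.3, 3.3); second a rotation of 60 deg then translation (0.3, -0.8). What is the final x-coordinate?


After transform 1:
x1 = cos(241)*-3.0 - sin(241)*0.5 + -0.3 = 1.5917
y1 = sin(241)*-3.0 + cos(241)*0.5 + 3.3 = 5.6815
After transform 2:
x2 = cos(60)*1.5917 - sin(60)*5.6815 + 0.3
= -3.8244


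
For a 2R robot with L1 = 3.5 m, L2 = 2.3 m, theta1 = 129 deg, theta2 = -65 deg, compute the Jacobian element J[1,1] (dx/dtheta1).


J[1,1] = -L1*sin(t1) - L2*sin(t1+t2)
= -3.5*sin(129) - 2.3*sin(64)
= -4.7872


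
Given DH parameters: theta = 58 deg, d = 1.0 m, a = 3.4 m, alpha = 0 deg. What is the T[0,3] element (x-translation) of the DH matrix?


T[0,3] = a * cos(theta)
= 3.4 * cos(58 deg)
= 3.4 * 0.5299
= 1.8017


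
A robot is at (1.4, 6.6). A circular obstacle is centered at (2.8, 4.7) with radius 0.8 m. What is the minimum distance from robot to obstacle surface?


center_dist = sqrt((1.4-2.8)^2 + (6.6-4.7)^2)
= sqrt(1.96 + 3.61)
= 2.3601
min_dist = center_dist - radius = 2.3601 - 0.8 = 1.5601 m


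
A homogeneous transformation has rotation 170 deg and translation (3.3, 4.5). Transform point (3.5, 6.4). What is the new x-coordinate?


x' = cos(theta)*px - sin(theta)*py + tx
= -0.9848*3.5 - 0.1736*6.4 + 3.3
= -1.2582


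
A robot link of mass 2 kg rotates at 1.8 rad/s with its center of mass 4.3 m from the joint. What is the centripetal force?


F = m * omega^2 * r
= 2 * 1.8^2 * 4.3
= 2 * 3.24 * 4.3
= 27.864 N


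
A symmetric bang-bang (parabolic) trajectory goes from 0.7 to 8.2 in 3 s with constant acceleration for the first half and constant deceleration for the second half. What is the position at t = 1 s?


Symmetric rest-to-rest: each phase covers (pf-p0)/2 in time T/2. 0.5*a*(T/2)^2 = (pf-p0)/2 => a = 4*(pf-p0)/T^2
a = 4*(8.2-0.7)/3^2 = 3.3333
t = 1 is in the acceleration phase (t <= T/2).
p = p0 + 0.5*a*t^2 = 0.7 + 0.5*3.3333*1^2
= 2.3667


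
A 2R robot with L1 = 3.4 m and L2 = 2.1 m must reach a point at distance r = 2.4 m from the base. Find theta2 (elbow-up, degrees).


cos(theta2) = (r^2 - L1^2 - L2^2) / (2*L1*L2)
cos(theta2) = (5.76 - 11.56 - 4.41) / 14.28
cos(theta2) = -0.714986
theta2 = 135.6421 degrees


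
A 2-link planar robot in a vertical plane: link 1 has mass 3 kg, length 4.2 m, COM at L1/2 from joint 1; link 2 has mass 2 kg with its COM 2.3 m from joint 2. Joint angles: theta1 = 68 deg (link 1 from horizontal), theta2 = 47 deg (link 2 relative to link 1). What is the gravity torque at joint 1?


Horizontal distance from joint 1 to link-1 COM:
  x_c1 = (L1/2)*cos(t1) = 2.1 * 0.3746 = 0.7867 m
Horizontal distance from joint 1 to link-2 COM:
  x_c2 = L1*cos(t1) + Lc2*cos(t1+t2)
       = 4.2*0.3746 + 2.3*-0.4226 = 0.6013 m
tau1 = m1*g*x_c1 + m2*g*x_c2
     = 3*9.81*0.7867 + 2*9.81*0.6013
     = 23.1518 + 11.798
     = 34.9498 Nm


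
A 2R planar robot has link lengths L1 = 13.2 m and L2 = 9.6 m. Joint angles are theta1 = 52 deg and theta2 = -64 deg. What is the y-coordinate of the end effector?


Convert angles to radians: theta1 = 0.9076, theta2 = -1.117
y = L1*sin(theta1) + L2*sin(theta1+theta2)
y = 10.4017 + -1.996
y = 8.4058


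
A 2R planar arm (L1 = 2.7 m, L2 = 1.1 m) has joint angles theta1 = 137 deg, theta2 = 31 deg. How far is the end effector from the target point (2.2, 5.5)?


End effector via forward kinematics:
x = L1*cos(t1) + L2*cos(t1+t2) = -3.0506
y = L1*sin(t1) + L2*sin(t1+t2) = 2.0701
Distance to target:
d = sqrt((2.2 - -3.0506)^2 + (5.5 - 2.0701)^2)
= sqrt(27.569 + 11.7642)
= 6.2716 m


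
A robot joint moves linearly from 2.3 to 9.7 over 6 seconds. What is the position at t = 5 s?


s = t/T = 5/6 = 0.8333
p(t) = p0 + (pf-p0)*s
= 2.3 + (9.7 - 2.3) * 0.8333
= 8.4667


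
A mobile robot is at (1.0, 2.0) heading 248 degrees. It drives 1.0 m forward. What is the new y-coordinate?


y_new = y0 + d*sin(theta)
= 2.0 + 1.0*sin(248)
= 2.0 + -0.9272
= 1.0728


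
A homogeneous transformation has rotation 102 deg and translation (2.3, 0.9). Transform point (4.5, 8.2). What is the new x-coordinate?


x' = cos(theta)*px - sin(theta)*py + tx
= -0.2079*4.5 - 0.9781*8.2 + 2.3
= -6.6564


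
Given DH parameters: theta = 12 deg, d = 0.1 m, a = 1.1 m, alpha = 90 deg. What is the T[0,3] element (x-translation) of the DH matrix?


T[0,3] = a * cos(theta)
= 1.1 * cos(12 deg)
= 1.1 * 0.9781
= 1.076


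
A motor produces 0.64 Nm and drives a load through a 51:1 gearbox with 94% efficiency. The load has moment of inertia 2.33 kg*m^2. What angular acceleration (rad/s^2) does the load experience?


tau_out = tau_motor * N * eta
= 0.64 * 51 * 0.94 = 30.6816 Nm
alpha = tau_out / I = 30.6816 / 2.33
= 13.1681 rad/s^2


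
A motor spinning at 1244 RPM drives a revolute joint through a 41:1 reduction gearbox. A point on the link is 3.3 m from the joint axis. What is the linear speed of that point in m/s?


omega_motor = 1244 * 2*pi/60 = 130.2714 rad/s
omega_joint = omega_motor / 41 = 3.1774 rad/s
v = omega_joint * r = 3.1774 * 3.3
= 10.4853 m/s


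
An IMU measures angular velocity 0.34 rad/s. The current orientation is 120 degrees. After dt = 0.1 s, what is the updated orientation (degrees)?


delta_theta = w * dt = 0.34 * 0.1 = 0.034 rad
= 1.9481 deg
theta_new = 120 + 1.9481 = 121.9481 deg


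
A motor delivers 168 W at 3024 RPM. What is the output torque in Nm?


omega = 3024 * 2*pi/60 = 316.6725 rad/s
tau = P / omega = 168 / 316.6725
= 0.5305 Nm


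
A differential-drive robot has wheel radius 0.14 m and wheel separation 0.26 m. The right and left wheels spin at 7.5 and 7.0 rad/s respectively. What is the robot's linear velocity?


vR = r*wR = 0.14*7.5 = 1.05 m/s
vL = r*wL = 0.14*7.0 = 0.98 m/s
v = (vR+vL)/2 = 1.015 m/s
omega = (vR-vL)/L = 0.2692 rad/s
linear velocity = 1.015 m/s


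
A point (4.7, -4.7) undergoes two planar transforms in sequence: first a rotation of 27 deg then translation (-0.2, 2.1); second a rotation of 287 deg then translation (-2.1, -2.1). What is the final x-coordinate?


After transform 1:
x1 = cos(27)*4.7 - sin(27)*-4.7 + -0.2 = 6.1215
y1 = sin(27)*4.7 + cos(27)*-4.7 + 2.1 = 0.046
After transform 2:
x2 = cos(287)*6.1215 - sin(287)*0.046 + -2.1
= -0.2662


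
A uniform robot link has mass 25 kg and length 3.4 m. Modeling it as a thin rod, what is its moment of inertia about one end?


I = (1/3) * m * L^2
= (1/3) * 25 * 3.4^2
= 0.333333 * 25 * 11.56
= 96.3333 kg*m^2


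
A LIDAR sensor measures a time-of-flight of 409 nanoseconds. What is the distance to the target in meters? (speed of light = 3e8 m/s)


tof = 409 ns = 4.09e-07 s
dist = c * tof / 2
= 3e8 * 4.09e-07 / 2
= 61.35 m


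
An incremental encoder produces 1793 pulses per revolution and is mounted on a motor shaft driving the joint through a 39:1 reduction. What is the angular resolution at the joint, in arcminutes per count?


counts per rev = 1793
effective counts at joint = 1793 * 39 = 69927
resolution = 360*60 / 69927
= 0.3089 arcmin/count
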